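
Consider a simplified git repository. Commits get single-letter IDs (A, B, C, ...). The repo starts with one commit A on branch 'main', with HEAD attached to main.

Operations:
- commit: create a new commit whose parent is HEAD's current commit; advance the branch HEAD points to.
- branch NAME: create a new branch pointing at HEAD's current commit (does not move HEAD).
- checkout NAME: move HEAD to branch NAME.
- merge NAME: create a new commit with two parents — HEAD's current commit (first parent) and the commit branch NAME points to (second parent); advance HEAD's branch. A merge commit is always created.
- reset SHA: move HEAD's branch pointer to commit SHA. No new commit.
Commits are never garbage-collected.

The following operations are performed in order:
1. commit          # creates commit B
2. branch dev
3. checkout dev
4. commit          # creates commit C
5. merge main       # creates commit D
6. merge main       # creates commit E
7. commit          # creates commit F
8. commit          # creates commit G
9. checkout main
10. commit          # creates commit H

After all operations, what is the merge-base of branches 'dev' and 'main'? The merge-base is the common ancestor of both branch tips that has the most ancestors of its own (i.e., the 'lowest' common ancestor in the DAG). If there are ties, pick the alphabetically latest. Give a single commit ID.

After op 1 (commit): HEAD=main@B [main=B]
After op 2 (branch): HEAD=main@B [dev=B main=B]
After op 3 (checkout): HEAD=dev@B [dev=B main=B]
After op 4 (commit): HEAD=dev@C [dev=C main=B]
After op 5 (merge): HEAD=dev@D [dev=D main=B]
After op 6 (merge): HEAD=dev@E [dev=E main=B]
After op 7 (commit): HEAD=dev@F [dev=F main=B]
After op 8 (commit): HEAD=dev@G [dev=G main=B]
After op 9 (checkout): HEAD=main@B [dev=G main=B]
After op 10 (commit): HEAD=main@H [dev=G main=H]
ancestors(dev=G): ['A', 'B', 'C', 'D', 'E', 'F', 'G']
ancestors(main=H): ['A', 'B', 'H']
common: ['A', 'B']

Answer: B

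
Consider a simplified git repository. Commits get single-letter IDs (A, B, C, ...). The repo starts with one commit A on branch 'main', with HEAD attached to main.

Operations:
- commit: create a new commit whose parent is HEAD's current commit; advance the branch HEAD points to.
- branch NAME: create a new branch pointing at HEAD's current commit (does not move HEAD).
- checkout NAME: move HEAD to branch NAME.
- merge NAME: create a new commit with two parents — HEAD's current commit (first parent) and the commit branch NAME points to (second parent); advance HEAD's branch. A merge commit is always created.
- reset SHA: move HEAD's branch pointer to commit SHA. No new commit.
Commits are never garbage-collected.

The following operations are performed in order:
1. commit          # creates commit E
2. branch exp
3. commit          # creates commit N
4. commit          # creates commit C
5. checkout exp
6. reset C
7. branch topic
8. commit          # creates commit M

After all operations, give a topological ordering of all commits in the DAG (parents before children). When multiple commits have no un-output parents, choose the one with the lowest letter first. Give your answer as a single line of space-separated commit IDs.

After op 1 (commit): HEAD=main@E [main=E]
After op 2 (branch): HEAD=main@E [exp=E main=E]
After op 3 (commit): HEAD=main@N [exp=E main=N]
After op 4 (commit): HEAD=main@C [exp=E main=C]
After op 5 (checkout): HEAD=exp@E [exp=E main=C]
After op 6 (reset): HEAD=exp@C [exp=C main=C]
After op 7 (branch): HEAD=exp@C [exp=C main=C topic=C]
After op 8 (commit): HEAD=exp@M [exp=M main=C topic=C]
commit A: parents=[]
commit C: parents=['N']
commit E: parents=['A']
commit M: parents=['C']
commit N: parents=['E']

Answer: A E N C M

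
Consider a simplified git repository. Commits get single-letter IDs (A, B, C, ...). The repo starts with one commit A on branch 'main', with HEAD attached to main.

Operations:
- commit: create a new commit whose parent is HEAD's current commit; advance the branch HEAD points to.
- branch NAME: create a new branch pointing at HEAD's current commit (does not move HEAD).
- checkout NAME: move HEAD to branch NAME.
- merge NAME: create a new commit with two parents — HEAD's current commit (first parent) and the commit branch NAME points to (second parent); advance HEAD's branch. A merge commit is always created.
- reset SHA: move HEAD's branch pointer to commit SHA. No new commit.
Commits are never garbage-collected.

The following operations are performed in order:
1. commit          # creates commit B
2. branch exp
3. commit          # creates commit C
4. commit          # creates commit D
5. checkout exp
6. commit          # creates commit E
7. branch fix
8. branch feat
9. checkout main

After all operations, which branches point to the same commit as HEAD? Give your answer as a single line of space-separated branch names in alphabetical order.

After op 1 (commit): HEAD=main@B [main=B]
After op 2 (branch): HEAD=main@B [exp=B main=B]
After op 3 (commit): HEAD=main@C [exp=B main=C]
After op 4 (commit): HEAD=main@D [exp=B main=D]
After op 5 (checkout): HEAD=exp@B [exp=B main=D]
After op 6 (commit): HEAD=exp@E [exp=E main=D]
After op 7 (branch): HEAD=exp@E [exp=E fix=E main=D]
After op 8 (branch): HEAD=exp@E [exp=E feat=E fix=E main=D]
After op 9 (checkout): HEAD=main@D [exp=E feat=E fix=E main=D]

Answer: main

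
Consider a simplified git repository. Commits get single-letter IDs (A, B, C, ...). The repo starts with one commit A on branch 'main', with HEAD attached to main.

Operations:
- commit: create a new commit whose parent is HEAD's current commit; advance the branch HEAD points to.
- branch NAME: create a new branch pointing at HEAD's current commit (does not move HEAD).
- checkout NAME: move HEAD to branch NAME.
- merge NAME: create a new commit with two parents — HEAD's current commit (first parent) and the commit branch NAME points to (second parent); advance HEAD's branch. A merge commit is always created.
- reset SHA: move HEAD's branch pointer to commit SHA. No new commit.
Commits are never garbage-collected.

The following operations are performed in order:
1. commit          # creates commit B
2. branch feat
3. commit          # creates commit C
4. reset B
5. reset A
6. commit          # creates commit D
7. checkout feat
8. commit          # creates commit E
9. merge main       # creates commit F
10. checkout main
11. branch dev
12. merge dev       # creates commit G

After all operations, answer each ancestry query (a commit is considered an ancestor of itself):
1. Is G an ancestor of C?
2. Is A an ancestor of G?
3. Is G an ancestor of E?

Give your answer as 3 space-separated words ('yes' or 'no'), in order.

After op 1 (commit): HEAD=main@B [main=B]
After op 2 (branch): HEAD=main@B [feat=B main=B]
After op 3 (commit): HEAD=main@C [feat=B main=C]
After op 4 (reset): HEAD=main@B [feat=B main=B]
After op 5 (reset): HEAD=main@A [feat=B main=A]
After op 6 (commit): HEAD=main@D [feat=B main=D]
After op 7 (checkout): HEAD=feat@B [feat=B main=D]
After op 8 (commit): HEAD=feat@E [feat=E main=D]
After op 9 (merge): HEAD=feat@F [feat=F main=D]
After op 10 (checkout): HEAD=main@D [feat=F main=D]
After op 11 (branch): HEAD=main@D [dev=D feat=F main=D]
After op 12 (merge): HEAD=main@G [dev=D feat=F main=G]
ancestors(C) = {A,B,C}; G in? no
ancestors(G) = {A,D,G}; A in? yes
ancestors(E) = {A,B,E}; G in? no

Answer: no yes no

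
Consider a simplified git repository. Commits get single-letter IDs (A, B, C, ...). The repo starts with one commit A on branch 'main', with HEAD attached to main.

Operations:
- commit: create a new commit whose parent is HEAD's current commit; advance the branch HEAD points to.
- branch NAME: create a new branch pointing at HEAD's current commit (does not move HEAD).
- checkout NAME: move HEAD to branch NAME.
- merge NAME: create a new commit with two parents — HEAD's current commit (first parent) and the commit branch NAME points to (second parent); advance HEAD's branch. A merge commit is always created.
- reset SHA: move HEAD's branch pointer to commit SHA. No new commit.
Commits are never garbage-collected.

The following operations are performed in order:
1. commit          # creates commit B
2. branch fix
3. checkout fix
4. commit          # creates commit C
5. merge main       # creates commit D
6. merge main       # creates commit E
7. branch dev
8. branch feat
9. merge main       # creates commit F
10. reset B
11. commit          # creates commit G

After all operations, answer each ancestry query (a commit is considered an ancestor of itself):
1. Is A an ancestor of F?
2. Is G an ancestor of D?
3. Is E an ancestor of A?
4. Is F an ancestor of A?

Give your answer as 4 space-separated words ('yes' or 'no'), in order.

After op 1 (commit): HEAD=main@B [main=B]
After op 2 (branch): HEAD=main@B [fix=B main=B]
After op 3 (checkout): HEAD=fix@B [fix=B main=B]
After op 4 (commit): HEAD=fix@C [fix=C main=B]
After op 5 (merge): HEAD=fix@D [fix=D main=B]
After op 6 (merge): HEAD=fix@E [fix=E main=B]
After op 7 (branch): HEAD=fix@E [dev=E fix=E main=B]
After op 8 (branch): HEAD=fix@E [dev=E feat=E fix=E main=B]
After op 9 (merge): HEAD=fix@F [dev=E feat=E fix=F main=B]
After op 10 (reset): HEAD=fix@B [dev=E feat=E fix=B main=B]
After op 11 (commit): HEAD=fix@G [dev=E feat=E fix=G main=B]
ancestors(F) = {A,B,C,D,E,F}; A in? yes
ancestors(D) = {A,B,C,D}; G in? no
ancestors(A) = {A}; E in? no
ancestors(A) = {A}; F in? no

Answer: yes no no no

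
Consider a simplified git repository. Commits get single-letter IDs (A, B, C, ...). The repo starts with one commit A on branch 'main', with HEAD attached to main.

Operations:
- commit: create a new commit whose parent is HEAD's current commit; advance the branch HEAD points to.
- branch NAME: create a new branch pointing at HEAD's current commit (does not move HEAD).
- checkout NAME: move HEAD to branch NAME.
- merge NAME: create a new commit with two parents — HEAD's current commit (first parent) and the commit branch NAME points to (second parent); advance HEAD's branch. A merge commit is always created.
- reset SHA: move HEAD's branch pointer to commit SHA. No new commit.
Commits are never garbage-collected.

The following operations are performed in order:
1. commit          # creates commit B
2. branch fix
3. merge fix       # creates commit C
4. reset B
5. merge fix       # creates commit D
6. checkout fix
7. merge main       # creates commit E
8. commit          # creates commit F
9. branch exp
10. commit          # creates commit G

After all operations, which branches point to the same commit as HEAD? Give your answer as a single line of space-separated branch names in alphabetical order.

Answer: fix

Derivation:
After op 1 (commit): HEAD=main@B [main=B]
After op 2 (branch): HEAD=main@B [fix=B main=B]
After op 3 (merge): HEAD=main@C [fix=B main=C]
After op 4 (reset): HEAD=main@B [fix=B main=B]
After op 5 (merge): HEAD=main@D [fix=B main=D]
After op 6 (checkout): HEAD=fix@B [fix=B main=D]
After op 7 (merge): HEAD=fix@E [fix=E main=D]
After op 8 (commit): HEAD=fix@F [fix=F main=D]
After op 9 (branch): HEAD=fix@F [exp=F fix=F main=D]
After op 10 (commit): HEAD=fix@G [exp=F fix=G main=D]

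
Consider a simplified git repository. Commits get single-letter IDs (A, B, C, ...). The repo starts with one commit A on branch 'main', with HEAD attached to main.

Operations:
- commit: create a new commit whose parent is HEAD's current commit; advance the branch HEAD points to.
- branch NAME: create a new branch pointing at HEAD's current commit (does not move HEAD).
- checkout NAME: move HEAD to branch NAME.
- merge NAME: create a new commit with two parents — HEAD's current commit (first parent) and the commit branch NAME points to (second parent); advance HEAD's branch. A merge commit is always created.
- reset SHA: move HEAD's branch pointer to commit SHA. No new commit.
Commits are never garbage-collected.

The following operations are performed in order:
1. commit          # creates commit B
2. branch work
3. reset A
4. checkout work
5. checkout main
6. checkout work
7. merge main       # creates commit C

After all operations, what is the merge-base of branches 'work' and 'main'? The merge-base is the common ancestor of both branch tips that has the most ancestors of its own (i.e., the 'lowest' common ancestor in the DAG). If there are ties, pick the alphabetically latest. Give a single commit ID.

Answer: A

Derivation:
After op 1 (commit): HEAD=main@B [main=B]
After op 2 (branch): HEAD=main@B [main=B work=B]
After op 3 (reset): HEAD=main@A [main=A work=B]
After op 4 (checkout): HEAD=work@B [main=A work=B]
After op 5 (checkout): HEAD=main@A [main=A work=B]
After op 6 (checkout): HEAD=work@B [main=A work=B]
After op 7 (merge): HEAD=work@C [main=A work=C]
ancestors(work=C): ['A', 'B', 'C']
ancestors(main=A): ['A']
common: ['A']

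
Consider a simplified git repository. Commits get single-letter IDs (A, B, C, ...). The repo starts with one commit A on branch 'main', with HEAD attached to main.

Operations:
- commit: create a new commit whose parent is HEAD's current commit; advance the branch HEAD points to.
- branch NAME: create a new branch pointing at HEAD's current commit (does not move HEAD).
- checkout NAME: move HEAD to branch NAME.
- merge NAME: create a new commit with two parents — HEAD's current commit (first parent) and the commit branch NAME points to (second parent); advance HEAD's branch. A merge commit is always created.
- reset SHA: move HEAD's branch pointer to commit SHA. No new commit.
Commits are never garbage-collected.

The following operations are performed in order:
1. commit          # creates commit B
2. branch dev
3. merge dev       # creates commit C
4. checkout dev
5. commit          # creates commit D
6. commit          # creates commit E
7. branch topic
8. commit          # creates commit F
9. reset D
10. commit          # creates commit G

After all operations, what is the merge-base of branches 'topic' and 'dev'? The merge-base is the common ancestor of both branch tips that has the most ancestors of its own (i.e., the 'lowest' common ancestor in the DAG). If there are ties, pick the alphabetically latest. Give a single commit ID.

After op 1 (commit): HEAD=main@B [main=B]
After op 2 (branch): HEAD=main@B [dev=B main=B]
After op 3 (merge): HEAD=main@C [dev=B main=C]
After op 4 (checkout): HEAD=dev@B [dev=B main=C]
After op 5 (commit): HEAD=dev@D [dev=D main=C]
After op 6 (commit): HEAD=dev@E [dev=E main=C]
After op 7 (branch): HEAD=dev@E [dev=E main=C topic=E]
After op 8 (commit): HEAD=dev@F [dev=F main=C topic=E]
After op 9 (reset): HEAD=dev@D [dev=D main=C topic=E]
After op 10 (commit): HEAD=dev@G [dev=G main=C topic=E]
ancestors(topic=E): ['A', 'B', 'D', 'E']
ancestors(dev=G): ['A', 'B', 'D', 'G']
common: ['A', 'B', 'D']

Answer: D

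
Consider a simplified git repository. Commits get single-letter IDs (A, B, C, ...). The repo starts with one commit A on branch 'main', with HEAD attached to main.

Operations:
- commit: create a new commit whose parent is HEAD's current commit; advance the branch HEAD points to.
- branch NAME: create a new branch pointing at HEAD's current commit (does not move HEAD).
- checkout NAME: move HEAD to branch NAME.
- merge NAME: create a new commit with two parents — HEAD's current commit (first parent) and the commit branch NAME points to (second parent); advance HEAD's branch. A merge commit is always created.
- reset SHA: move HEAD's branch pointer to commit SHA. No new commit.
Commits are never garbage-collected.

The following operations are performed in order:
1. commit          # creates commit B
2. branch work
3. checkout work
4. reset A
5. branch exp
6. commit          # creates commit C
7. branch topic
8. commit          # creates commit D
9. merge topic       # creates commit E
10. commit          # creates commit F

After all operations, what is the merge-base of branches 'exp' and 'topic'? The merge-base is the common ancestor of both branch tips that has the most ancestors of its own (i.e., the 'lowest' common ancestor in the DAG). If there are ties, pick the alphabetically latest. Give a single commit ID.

Answer: A

Derivation:
After op 1 (commit): HEAD=main@B [main=B]
After op 2 (branch): HEAD=main@B [main=B work=B]
After op 3 (checkout): HEAD=work@B [main=B work=B]
After op 4 (reset): HEAD=work@A [main=B work=A]
After op 5 (branch): HEAD=work@A [exp=A main=B work=A]
After op 6 (commit): HEAD=work@C [exp=A main=B work=C]
After op 7 (branch): HEAD=work@C [exp=A main=B topic=C work=C]
After op 8 (commit): HEAD=work@D [exp=A main=B topic=C work=D]
After op 9 (merge): HEAD=work@E [exp=A main=B topic=C work=E]
After op 10 (commit): HEAD=work@F [exp=A main=B topic=C work=F]
ancestors(exp=A): ['A']
ancestors(topic=C): ['A', 'C']
common: ['A']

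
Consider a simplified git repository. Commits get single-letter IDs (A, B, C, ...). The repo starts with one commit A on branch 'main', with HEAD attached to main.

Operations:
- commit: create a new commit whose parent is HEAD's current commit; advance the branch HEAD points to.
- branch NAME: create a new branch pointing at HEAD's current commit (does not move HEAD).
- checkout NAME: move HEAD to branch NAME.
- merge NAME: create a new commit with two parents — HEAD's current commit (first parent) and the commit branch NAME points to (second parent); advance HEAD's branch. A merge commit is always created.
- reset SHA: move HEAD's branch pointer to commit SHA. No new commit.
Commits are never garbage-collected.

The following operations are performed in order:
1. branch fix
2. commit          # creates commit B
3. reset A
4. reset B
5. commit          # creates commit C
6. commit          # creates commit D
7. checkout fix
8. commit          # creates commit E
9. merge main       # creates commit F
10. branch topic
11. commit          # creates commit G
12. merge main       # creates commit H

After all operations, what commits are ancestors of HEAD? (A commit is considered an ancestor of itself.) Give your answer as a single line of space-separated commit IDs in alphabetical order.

Answer: A B C D E F G H

Derivation:
After op 1 (branch): HEAD=main@A [fix=A main=A]
After op 2 (commit): HEAD=main@B [fix=A main=B]
After op 3 (reset): HEAD=main@A [fix=A main=A]
After op 4 (reset): HEAD=main@B [fix=A main=B]
After op 5 (commit): HEAD=main@C [fix=A main=C]
After op 6 (commit): HEAD=main@D [fix=A main=D]
After op 7 (checkout): HEAD=fix@A [fix=A main=D]
After op 8 (commit): HEAD=fix@E [fix=E main=D]
After op 9 (merge): HEAD=fix@F [fix=F main=D]
After op 10 (branch): HEAD=fix@F [fix=F main=D topic=F]
After op 11 (commit): HEAD=fix@G [fix=G main=D topic=F]
After op 12 (merge): HEAD=fix@H [fix=H main=D topic=F]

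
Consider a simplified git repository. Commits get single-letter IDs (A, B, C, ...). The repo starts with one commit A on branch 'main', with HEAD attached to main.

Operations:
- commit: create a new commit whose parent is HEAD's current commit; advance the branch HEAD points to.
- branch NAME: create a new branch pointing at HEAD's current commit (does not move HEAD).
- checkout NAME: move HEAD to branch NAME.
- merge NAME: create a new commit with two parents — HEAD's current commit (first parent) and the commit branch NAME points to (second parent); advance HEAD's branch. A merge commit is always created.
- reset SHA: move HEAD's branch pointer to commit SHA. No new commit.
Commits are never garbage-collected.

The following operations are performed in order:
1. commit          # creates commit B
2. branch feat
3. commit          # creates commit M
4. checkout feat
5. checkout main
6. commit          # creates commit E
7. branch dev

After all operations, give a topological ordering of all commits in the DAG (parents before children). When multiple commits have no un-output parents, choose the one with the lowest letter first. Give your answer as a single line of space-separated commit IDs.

Answer: A B M E

Derivation:
After op 1 (commit): HEAD=main@B [main=B]
After op 2 (branch): HEAD=main@B [feat=B main=B]
After op 3 (commit): HEAD=main@M [feat=B main=M]
After op 4 (checkout): HEAD=feat@B [feat=B main=M]
After op 5 (checkout): HEAD=main@M [feat=B main=M]
After op 6 (commit): HEAD=main@E [feat=B main=E]
After op 7 (branch): HEAD=main@E [dev=E feat=B main=E]
commit A: parents=[]
commit B: parents=['A']
commit E: parents=['M']
commit M: parents=['B']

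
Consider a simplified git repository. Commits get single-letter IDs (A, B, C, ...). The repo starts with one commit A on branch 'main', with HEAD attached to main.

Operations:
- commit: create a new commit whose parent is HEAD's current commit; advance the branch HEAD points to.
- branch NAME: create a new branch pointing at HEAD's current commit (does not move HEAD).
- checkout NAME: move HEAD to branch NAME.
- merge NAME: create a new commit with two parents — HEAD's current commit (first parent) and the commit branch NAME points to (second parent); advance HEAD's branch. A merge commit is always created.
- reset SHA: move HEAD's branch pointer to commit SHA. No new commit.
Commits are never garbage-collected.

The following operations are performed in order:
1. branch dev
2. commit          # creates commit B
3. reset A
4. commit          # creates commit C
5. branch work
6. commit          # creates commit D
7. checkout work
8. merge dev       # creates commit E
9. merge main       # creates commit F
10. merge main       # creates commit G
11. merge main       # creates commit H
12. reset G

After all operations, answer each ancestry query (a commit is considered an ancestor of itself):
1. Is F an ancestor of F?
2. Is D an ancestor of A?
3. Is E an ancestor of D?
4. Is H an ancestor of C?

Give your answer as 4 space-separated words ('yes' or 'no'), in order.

Answer: yes no no no

Derivation:
After op 1 (branch): HEAD=main@A [dev=A main=A]
After op 2 (commit): HEAD=main@B [dev=A main=B]
After op 3 (reset): HEAD=main@A [dev=A main=A]
After op 4 (commit): HEAD=main@C [dev=A main=C]
After op 5 (branch): HEAD=main@C [dev=A main=C work=C]
After op 6 (commit): HEAD=main@D [dev=A main=D work=C]
After op 7 (checkout): HEAD=work@C [dev=A main=D work=C]
After op 8 (merge): HEAD=work@E [dev=A main=D work=E]
After op 9 (merge): HEAD=work@F [dev=A main=D work=F]
After op 10 (merge): HEAD=work@G [dev=A main=D work=G]
After op 11 (merge): HEAD=work@H [dev=A main=D work=H]
After op 12 (reset): HEAD=work@G [dev=A main=D work=G]
ancestors(F) = {A,C,D,E,F}; F in? yes
ancestors(A) = {A}; D in? no
ancestors(D) = {A,C,D}; E in? no
ancestors(C) = {A,C}; H in? no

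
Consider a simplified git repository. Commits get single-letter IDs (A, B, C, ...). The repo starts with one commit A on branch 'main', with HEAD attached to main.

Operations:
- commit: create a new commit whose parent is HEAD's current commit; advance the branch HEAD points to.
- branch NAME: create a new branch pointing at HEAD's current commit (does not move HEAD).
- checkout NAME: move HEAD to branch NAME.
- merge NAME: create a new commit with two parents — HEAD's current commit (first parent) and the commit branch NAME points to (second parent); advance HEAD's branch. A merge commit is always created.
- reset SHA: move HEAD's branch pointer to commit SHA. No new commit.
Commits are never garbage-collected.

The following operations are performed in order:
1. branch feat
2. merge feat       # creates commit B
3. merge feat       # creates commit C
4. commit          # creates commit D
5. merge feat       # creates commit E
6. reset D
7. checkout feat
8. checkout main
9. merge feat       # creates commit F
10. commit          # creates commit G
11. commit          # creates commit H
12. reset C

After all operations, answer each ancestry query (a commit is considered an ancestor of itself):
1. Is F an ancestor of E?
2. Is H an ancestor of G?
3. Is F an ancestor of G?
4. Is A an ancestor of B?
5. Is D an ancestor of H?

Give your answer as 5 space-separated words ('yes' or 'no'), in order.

After op 1 (branch): HEAD=main@A [feat=A main=A]
After op 2 (merge): HEAD=main@B [feat=A main=B]
After op 3 (merge): HEAD=main@C [feat=A main=C]
After op 4 (commit): HEAD=main@D [feat=A main=D]
After op 5 (merge): HEAD=main@E [feat=A main=E]
After op 6 (reset): HEAD=main@D [feat=A main=D]
After op 7 (checkout): HEAD=feat@A [feat=A main=D]
After op 8 (checkout): HEAD=main@D [feat=A main=D]
After op 9 (merge): HEAD=main@F [feat=A main=F]
After op 10 (commit): HEAD=main@G [feat=A main=G]
After op 11 (commit): HEAD=main@H [feat=A main=H]
After op 12 (reset): HEAD=main@C [feat=A main=C]
ancestors(E) = {A,B,C,D,E}; F in? no
ancestors(G) = {A,B,C,D,F,G}; H in? no
ancestors(G) = {A,B,C,D,F,G}; F in? yes
ancestors(B) = {A,B}; A in? yes
ancestors(H) = {A,B,C,D,F,G,H}; D in? yes

Answer: no no yes yes yes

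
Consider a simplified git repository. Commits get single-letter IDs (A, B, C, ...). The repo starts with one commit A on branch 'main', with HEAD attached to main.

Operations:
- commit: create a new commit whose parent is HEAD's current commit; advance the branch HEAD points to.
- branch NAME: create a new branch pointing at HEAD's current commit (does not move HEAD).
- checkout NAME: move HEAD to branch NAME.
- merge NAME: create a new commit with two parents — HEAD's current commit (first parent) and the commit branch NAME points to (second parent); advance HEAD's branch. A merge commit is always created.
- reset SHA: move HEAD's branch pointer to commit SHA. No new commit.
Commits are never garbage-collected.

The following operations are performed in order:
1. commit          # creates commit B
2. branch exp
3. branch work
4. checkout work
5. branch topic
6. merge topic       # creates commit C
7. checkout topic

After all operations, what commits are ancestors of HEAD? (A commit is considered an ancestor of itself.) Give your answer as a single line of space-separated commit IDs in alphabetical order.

After op 1 (commit): HEAD=main@B [main=B]
After op 2 (branch): HEAD=main@B [exp=B main=B]
After op 3 (branch): HEAD=main@B [exp=B main=B work=B]
After op 4 (checkout): HEAD=work@B [exp=B main=B work=B]
After op 5 (branch): HEAD=work@B [exp=B main=B topic=B work=B]
After op 6 (merge): HEAD=work@C [exp=B main=B topic=B work=C]
After op 7 (checkout): HEAD=topic@B [exp=B main=B topic=B work=C]

Answer: A B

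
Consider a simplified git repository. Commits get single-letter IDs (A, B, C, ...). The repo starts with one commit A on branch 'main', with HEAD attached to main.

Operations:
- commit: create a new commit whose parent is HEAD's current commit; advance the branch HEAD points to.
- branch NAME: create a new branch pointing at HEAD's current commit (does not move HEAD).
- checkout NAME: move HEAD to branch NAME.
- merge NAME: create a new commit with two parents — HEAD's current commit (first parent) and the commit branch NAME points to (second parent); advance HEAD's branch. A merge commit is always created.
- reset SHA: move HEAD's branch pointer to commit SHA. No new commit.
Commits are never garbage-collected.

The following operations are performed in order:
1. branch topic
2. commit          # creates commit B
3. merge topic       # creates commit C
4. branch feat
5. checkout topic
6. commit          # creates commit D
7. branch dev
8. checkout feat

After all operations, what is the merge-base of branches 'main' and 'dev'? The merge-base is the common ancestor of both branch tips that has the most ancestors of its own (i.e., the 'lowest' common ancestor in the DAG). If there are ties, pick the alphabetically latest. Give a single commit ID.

Answer: A

Derivation:
After op 1 (branch): HEAD=main@A [main=A topic=A]
After op 2 (commit): HEAD=main@B [main=B topic=A]
After op 3 (merge): HEAD=main@C [main=C topic=A]
After op 4 (branch): HEAD=main@C [feat=C main=C topic=A]
After op 5 (checkout): HEAD=topic@A [feat=C main=C topic=A]
After op 6 (commit): HEAD=topic@D [feat=C main=C topic=D]
After op 7 (branch): HEAD=topic@D [dev=D feat=C main=C topic=D]
After op 8 (checkout): HEAD=feat@C [dev=D feat=C main=C topic=D]
ancestors(main=C): ['A', 'B', 'C']
ancestors(dev=D): ['A', 'D']
common: ['A']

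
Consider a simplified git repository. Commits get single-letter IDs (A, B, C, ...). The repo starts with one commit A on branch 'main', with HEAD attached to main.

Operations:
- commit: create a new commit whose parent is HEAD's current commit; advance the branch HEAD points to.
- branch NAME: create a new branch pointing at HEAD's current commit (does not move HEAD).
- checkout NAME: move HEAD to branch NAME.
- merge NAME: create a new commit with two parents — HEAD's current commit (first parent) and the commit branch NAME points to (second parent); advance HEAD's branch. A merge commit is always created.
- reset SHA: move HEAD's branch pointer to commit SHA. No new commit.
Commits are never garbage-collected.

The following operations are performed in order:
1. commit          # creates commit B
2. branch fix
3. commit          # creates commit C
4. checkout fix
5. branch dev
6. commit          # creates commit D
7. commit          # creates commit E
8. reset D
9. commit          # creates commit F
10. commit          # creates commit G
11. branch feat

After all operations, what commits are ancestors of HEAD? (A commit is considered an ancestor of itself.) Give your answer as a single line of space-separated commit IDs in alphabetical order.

After op 1 (commit): HEAD=main@B [main=B]
After op 2 (branch): HEAD=main@B [fix=B main=B]
After op 3 (commit): HEAD=main@C [fix=B main=C]
After op 4 (checkout): HEAD=fix@B [fix=B main=C]
After op 5 (branch): HEAD=fix@B [dev=B fix=B main=C]
After op 6 (commit): HEAD=fix@D [dev=B fix=D main=C]
After op 7 (commit): HEAD=fix@E [dev=B fix=E main=C]
After op 8 (reset): HEAD=fix@D [dev=B fix=D main=C]
After op 9 (commit): HEAD=fix@F [dev=B fix=F main=C]
After op 10 (commit): HEAD=fix@G [dev=B fix=G main=C]
After op 11 (branch): HEAD=fix@G [dev=B feat=G fix=G main=C]

Answer: A B D F G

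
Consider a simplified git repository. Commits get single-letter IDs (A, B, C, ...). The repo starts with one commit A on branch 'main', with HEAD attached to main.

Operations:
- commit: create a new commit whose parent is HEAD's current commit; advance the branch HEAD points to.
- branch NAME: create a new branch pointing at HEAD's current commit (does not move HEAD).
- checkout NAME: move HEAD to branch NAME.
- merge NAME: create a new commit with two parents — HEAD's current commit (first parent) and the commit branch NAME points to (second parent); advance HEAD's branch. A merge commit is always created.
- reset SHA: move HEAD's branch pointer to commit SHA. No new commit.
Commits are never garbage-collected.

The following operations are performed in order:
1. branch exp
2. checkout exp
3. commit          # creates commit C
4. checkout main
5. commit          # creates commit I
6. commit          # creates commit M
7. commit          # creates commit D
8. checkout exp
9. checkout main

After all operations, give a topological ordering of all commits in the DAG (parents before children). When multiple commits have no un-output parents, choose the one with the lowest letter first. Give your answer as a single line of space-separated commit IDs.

After op 1 (branch): HEAD=main@A [exp=A main=A]
After op 2 (checkout): HEAD=exp@A [exp=A main=A]
After op 3 (commit): HEAD=exp@C [exp=C main=A]
After op 4 (checkout): HEAD=main@A [exp=C main=A]
After op 5 (commit): HEAD=main@I [exp=C main=I]
After op 6 (commit): HEAD=main@M [exp=C main=M]
After op 7 (commit): HEAD=main@D [exp=C main=D]
After op 8 (checkout): HEAD=exp@C [exp=C main=D]
After op 9 (checkout): HEAD=main@D [exp=C main=D]
commit A: parents=[]
commit C: parents=['A']
commit D: parents=['M']
commit I: parents=['A']
commit M: parents=['I']

Answer: A C I M D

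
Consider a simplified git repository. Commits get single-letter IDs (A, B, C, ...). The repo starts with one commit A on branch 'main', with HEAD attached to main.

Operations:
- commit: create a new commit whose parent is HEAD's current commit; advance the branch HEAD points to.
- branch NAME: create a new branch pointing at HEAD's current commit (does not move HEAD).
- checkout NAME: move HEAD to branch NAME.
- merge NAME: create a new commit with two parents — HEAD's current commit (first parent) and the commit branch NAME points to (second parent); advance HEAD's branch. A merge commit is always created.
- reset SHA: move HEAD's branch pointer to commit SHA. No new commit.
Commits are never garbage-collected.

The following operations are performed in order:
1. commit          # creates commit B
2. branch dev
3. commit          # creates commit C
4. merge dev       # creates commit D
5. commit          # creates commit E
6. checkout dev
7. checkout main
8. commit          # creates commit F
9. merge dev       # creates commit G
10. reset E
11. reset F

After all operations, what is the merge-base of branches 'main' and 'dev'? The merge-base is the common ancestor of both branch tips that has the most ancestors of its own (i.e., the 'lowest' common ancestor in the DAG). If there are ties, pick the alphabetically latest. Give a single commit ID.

Answer: B

Derivation:
After op 1 (commit): HEAD=main@B [main=B]
After op 2 (branch): HEAD=main@B [dev=B main=B]
After op 3 (commit): HEAD=main@C [dev=B main=C]
After op 4 (merge): HEAD=main@D [dev=B main=D]
After op 5 (commit): HEAD=main@E [dev=B main=E]
After op 6 (checkout): HEAD=dev@B [dev=B main=E]
After op 7 (checkout): HEAD=main@E [dev=B main=E]
After op 8 (commit): HEAD=main@F [dev=B main=F]
After op 9 (merge): HEAD=main@G [dev=B main=G]
After op 10 (reset): HEAD=main@E [dev=B main=E]
After op 11 (reset): HEAD=main@F [dev=B main=F]
ancestors(main=F): ['A', 'B', 'C', 'D', 'E', 'F']
ancestors(dev=B): ['A', 'B']
common: ['A', 'B']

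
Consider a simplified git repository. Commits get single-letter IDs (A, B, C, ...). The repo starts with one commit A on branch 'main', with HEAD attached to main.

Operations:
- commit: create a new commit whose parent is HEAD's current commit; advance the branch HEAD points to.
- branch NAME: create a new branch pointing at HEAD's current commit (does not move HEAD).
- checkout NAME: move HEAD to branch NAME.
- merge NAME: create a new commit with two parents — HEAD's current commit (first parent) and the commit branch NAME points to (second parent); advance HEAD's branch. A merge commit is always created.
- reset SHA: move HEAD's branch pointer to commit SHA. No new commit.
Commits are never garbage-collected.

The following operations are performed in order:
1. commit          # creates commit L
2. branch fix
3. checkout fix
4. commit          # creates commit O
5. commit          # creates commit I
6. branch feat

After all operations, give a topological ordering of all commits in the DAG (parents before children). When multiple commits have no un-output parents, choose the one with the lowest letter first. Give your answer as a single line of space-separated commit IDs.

Answer: A L O I

Derivation:
After op 1 (commit): HEAD=main@L [main=L]
After op 2 (branch): HEAD=main@L [fix=L main=L]
After op 3 (checkout): HEAD=fix@L [fix=L main=L]
After op 4 (commit): HEAD=fix@O [fix=O main=L]
After op 5 (commit): HEAD=fix@I [fix=I main=L]
After op 6 (branch): HEAD=fix@I [feat=I fix=I main=L]
commit A: parents=[]
commit I: parents=['O']
commit L: parents=['A']
commit O: parents=['L']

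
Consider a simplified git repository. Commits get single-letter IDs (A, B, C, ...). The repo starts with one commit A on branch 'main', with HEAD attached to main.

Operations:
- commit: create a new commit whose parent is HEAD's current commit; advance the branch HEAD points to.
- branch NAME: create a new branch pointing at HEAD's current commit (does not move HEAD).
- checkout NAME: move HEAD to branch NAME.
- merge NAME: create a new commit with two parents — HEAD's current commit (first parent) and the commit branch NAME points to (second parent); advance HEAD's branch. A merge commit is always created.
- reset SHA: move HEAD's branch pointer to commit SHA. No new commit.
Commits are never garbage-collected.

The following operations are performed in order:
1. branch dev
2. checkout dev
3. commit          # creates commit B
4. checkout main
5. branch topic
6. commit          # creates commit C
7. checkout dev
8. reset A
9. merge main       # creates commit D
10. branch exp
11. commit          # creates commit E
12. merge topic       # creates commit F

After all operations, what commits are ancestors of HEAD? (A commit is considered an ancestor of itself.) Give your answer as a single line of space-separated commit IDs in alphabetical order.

Answer: A C D E F

Derivation:
After op 1 (branch): HEAD=main@A [dev=A main=A]
After op 2 (checkout): HEAD=dev@A [dev=A main=A]
After op 3 (commit): HEAD=dev@B [dev=B main=A]
After op 4 (checkout): HEAD=main@A [dev=B main=A]
After op 5 (branch): HEAD=main@A [dev=B main=A topic=A]
After op 6 (commit): HEAD=main@C [dev=B main=C topic=A]
After op 7 (checkout): HEAD=dev@B [dev=B main=C topic=A]
After op 8 (reset): HEAD=dev@A [dev=A main=C topic=A]
After op 9 (merge): HEAD=dev@D [dev=D main=C topic=A]
After op 10 (branch): HEAD=dev@D [dev=D exp=D main=C topic=A]
After op 11 (commit): HEAD=dev@E [dev=E exp=D main=C topic=A]
After op 12 (merge): HEAD=dev@F [dev=F exp=D main=C topic=A]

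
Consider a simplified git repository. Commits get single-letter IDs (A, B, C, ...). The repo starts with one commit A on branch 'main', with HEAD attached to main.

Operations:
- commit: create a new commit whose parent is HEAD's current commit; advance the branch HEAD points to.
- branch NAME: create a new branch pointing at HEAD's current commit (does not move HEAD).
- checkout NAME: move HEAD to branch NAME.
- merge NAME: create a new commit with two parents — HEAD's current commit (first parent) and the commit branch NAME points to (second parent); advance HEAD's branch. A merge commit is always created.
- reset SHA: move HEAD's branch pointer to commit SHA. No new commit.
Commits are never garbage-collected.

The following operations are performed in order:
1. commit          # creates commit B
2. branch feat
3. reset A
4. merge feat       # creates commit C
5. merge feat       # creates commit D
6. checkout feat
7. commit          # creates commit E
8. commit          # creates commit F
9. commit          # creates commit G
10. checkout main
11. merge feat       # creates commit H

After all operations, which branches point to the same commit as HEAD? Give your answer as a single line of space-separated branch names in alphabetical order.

After op 1 (commit): HEAD=main@B [main=B]
After op 2 (branch): HEAD=main@B [feat=B main=B]
After op 3 (reset): HEAD=main@A [feat=B main=A]
After op 4 (merge): HEAD=main@C [feat=B main=C]
After op 5 (merge): HEAD=main@D [feat=B main=D]
After op 6 (checkout): HEAD=feat@B [feat=B main=D]
After op 7 (commit): HEAD=feat@E [feat=E main=D]
After op 8 (commit): HEAD=feat@F [feat=F main=D]
After op 9 (commit): HEAD=feat@G [feat=G main=D]
After op 10 (checkout): HEAD=main@D [feat=G main=D]
After op 11 (merge): HEAD=main@H [feat=G main=H]

Answer: main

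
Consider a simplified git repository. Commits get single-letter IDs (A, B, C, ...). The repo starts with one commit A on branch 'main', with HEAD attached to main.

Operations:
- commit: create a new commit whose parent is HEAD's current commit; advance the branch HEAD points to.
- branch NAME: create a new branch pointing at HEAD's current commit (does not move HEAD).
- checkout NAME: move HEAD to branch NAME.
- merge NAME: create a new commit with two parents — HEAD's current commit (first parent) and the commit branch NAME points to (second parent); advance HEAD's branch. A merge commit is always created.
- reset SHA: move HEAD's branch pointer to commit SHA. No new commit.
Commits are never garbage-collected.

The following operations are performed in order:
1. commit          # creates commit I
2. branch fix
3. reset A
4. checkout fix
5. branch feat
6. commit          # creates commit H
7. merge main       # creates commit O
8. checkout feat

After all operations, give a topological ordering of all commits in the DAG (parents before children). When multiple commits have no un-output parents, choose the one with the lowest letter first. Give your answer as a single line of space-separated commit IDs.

After op 1 (commit): HEAD=main@I [main=I]
After op 2 (branch): HEAD=main@I [fix=I main=I]
After op 3 (reset): HEAD=main@A [fix=I main=A]
After op 4 (checkout): HEAD=fix@I [fix=I main=A]
After op 5 (branch): HEAD=fix@I [feat=I fix=I main=A]
After op 6 (commit): HEAD=fix@H [feat=I fix=H main=A]
After op 7 (merge): HEAD=fix@O [feat=I fix=O main=A]
After op 8 (checkout): HEAD=feat@I [feat=I fix=O main=A]
commit A: parents=[]
commit H: parents=['I']
commit I: parents=['A']
commit O: parents=['H', 'A']

Answer: A I H O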